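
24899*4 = 99596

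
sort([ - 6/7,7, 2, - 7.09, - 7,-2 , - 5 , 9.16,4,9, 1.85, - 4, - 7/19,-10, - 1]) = [  -  10, - 7.09, - 7, - 5,- 4, - 2 , - 1,  -  6/7,-7/19, 1.85 , 2, 4,  7 , 9, 9.16] 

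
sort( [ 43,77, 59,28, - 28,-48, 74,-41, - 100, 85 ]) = [- 100,-48, - 41, - 28,  28, 43, 59, 74, 77,85 ] 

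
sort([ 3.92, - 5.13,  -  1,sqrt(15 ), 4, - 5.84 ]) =[ - 5.84, - 5.13, - 1,sqrt(15),  3.92,4]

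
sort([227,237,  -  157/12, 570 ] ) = [ - 157/12,  227 , 237, 570 ] 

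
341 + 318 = 659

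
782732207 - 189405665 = 593326542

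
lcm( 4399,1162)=61586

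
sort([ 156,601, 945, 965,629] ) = [ 156,601, 629,945,965] 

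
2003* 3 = 6009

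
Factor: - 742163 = - 71^1*10453^1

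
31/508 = 31/508 = 0.06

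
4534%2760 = 1774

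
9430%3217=2996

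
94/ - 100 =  - 1+3/50 = - 0.94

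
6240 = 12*520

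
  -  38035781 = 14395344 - 52431125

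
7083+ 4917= 12000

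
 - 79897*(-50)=3994850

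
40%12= 4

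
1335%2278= 1335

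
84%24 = 12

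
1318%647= 24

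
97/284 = 97/284 = 0.34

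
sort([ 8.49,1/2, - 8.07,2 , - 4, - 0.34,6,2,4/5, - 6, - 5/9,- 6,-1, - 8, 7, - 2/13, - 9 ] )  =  [  -  9, - 8.07, - 8, - 6, - 6,-4  , - 1, - 5/9, - 0.34,  -  2/13,1/2,4/5,2, 2,6,7, 8.49]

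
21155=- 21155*(- 1)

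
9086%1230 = 476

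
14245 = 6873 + 7372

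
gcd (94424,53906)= 2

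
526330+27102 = 553432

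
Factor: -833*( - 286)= 238238 = 2^1* 7^2*11^1*13^1*17^1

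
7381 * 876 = 6465756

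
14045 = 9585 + 4460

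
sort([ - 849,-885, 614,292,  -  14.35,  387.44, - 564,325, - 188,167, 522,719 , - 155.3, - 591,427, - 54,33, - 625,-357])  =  [-885, - 849, - 625, - 591, - 564,-357, - 188, - 155.3, - 54, - 14.35, 33,  167, 292,325, 387.44,427,522, 614,719]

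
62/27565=62/27565 =0.00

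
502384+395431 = 897815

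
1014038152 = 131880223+882157929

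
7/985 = 7/985 = 0.01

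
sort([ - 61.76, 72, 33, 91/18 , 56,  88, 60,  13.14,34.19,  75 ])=[-61.76,91/18, 13.14 , 33,34.19 , 56, 60 , 72,75, 88]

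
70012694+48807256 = 118819950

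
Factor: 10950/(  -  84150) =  - 73/561  =  - 3^( - 1 )*11^( - 1) * 17^( - 1)*73^1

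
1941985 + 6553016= 8495001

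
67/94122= 67/94122=0.00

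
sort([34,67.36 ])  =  [ 34,67.36 ] 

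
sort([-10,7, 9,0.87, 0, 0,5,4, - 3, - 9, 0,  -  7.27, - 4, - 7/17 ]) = [ - 10,  -  9,-7.27,  -  4,- 3, - 7/17,0,0, 0 , 0.87, 4,5 , 7, 9] 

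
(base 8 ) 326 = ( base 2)11010110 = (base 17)CA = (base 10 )214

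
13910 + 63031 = 76941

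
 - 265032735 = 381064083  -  646096818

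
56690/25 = 11338/5 = 2267.60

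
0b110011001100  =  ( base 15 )e86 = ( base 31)3cl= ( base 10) 3276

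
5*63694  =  318470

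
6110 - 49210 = - 43100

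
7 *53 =371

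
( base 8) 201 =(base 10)129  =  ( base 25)54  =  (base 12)a9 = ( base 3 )11210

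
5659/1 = 5659= 5659.00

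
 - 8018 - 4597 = -12615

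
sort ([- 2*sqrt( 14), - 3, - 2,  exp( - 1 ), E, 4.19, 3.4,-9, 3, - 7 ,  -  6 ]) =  [ - 9, - 2*sqrt( 14), - 7, - 6, - 3, - 2,  exp(-1),E, 3,  3.4, 4.19] 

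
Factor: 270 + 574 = 2^2*211^1= 844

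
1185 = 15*79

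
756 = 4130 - 3374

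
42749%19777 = 3195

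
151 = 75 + 76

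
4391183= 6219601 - 1828418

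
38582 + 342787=381369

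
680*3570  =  2427600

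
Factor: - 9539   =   - 9539^1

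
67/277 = 67/277 = 0.24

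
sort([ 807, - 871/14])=[- 871/14, 807]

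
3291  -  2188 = 1103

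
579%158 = 105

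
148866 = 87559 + 61307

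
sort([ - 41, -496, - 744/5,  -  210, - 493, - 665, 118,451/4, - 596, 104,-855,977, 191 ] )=[ - 855,-665  ,  -  596 , - 496, - 493, - 210, - 744/5, -41, 104,451/4, 118,191, 977]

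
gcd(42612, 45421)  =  53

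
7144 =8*893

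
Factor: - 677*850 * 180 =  - 2^3*3^2*5^3 * 17^1*677^1 = - 103581000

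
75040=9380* 8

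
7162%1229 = 1017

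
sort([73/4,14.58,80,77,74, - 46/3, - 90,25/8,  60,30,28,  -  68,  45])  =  [ - 90, - 68, - 46/3,25/8,14.58,73/4,28,30, 45,60, 74,77,80 ]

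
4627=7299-2672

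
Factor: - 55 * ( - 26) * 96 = 137280 = 2^6 * 3^1*5^1*11^1*13^1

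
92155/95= 970 + 1/19  =  970.05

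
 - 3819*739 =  - 2822241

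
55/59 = 55/59= 0.93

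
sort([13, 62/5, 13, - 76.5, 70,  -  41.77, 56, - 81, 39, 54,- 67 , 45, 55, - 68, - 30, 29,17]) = [-81, - 76.5,- 68, - 67,  -  41.77,  -  30,62/5, 13, 13,17, 29, 39,45, 54,55,56, 70]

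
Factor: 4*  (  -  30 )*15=- 2^3*3^2*5^2 = - 1800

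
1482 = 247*6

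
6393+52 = 6445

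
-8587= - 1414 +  - 7173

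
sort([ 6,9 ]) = [6,9] 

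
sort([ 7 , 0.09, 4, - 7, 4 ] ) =[ - 7, 0.09, 4,  4, 7]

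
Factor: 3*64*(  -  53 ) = - 2^6*3^1*53^1 =- 10176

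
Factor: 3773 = 7^3*11^1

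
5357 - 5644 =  - 287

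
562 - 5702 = -5140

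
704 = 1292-588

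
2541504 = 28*90768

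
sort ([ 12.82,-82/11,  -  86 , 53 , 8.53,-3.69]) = [  -  86, - 82/11,-3.69, 8.53,12.82, 53]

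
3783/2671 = 1 + 1112/2671 = 1.42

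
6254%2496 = 1262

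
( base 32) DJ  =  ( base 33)D6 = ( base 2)110110011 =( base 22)jh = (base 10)435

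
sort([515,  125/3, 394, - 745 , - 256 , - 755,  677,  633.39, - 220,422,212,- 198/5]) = [-755 , - 745 , -256, - 220 , - 198/5,125/3,212,  394 , 422,  515,  633.39,677] 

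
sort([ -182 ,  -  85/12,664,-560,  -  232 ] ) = [-560, - 232,  -  182, - 85/12, 664]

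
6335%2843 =649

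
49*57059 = 2795891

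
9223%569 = 119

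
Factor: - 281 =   -  281^1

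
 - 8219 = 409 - 8628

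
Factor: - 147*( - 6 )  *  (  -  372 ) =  - 2^3 * 3^3 * 7^2*31^1 = - 328104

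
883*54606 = 48217098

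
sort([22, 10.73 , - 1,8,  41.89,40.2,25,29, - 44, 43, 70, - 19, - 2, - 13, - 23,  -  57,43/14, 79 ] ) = [ - 57  , - 44,- 23,-19 , - 13, - 2, - 1  ,  43/14,8,10.73,22,25,29,40.2,41.89, 43, 70,79]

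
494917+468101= 963018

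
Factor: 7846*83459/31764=2^( - 1)*3^ ( - 1 ) * 2647^ (-1)*3923^1*83459^1 =327409657/15882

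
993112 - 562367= 430745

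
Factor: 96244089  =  3^1*17^1*823^1*2293^1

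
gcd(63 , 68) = 1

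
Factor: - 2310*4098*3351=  - 2^2*3^3*5^1 * 7^1 * 11^1*683^1*1117^1 = - 31721839380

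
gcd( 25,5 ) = 5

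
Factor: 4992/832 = 2^1*3^1 = 6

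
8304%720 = 384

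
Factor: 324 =2^2* 3^4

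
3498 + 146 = 3644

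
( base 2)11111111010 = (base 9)2718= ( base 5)31132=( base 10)2042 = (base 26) 30E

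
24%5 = 4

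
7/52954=7/52954 = 0.00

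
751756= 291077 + 460679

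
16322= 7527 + 8795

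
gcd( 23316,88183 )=1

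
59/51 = 59/51 = 1.16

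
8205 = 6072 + 2133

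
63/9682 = 63/9682 = 0.01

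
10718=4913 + 5805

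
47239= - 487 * (-97 ) 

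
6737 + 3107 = 9844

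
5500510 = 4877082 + 623428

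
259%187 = 72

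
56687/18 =56687/18= 3149.28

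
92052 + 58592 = 150644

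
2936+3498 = 6434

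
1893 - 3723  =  -1830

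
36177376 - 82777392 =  - 46600016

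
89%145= 89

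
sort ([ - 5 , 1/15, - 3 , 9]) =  [ - 5, - 3, 1/15  ,  9 ] 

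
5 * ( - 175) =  - 875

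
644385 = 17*37905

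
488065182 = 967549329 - 479484147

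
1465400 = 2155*680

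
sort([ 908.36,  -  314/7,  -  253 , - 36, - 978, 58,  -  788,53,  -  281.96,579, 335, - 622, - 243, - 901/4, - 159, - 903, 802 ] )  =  [ - 978, - 903, - 788, - 622, - 281.96 , -253 , - 243, -901/4,-159, - 314/7 , - 36,  53,  58,335 , 579,802, 908.36 ] 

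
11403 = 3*3801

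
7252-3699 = 3553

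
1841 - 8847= - 7006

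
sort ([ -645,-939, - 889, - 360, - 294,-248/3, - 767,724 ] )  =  [ - 939,-889, - 767, - 645, - 360,-294, - 248/3 , 724]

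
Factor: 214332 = 2^2 * 3^1* 53^1 * 337^1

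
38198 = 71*538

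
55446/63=18482/21  =  880.10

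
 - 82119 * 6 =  - 492714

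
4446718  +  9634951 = 14081669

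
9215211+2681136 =11896347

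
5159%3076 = 2083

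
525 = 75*7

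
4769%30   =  29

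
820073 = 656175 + 163898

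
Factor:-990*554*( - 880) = 482644800 = 2^6*3^2 * 5^2 *11^2*277^1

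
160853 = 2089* 77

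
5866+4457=10323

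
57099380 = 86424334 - 29324954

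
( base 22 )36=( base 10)72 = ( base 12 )60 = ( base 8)110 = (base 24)30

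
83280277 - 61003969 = 22276308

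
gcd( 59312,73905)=1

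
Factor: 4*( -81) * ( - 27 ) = 2^2*3^7 = 8748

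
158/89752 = 79/44876=0.00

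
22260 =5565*4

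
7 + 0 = 7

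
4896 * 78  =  381888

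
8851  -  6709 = 2142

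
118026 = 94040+23986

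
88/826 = 44/413 = 0.11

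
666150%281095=103960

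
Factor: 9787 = 9787^1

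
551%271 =9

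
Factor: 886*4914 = 2^2*3^3*7^1*13^1 * 443^1  =  4353804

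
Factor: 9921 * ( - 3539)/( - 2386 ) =2^( - 1)*3^1*1193^( - 1 )*3307^1*3539^1=35110419/2386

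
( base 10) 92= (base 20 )4c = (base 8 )134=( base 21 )48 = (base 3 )10102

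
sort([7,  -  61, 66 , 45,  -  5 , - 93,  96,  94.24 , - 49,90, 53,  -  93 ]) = [  -  93, -93, - 61, - 49, - 5,7,45,53,  66,90,94.24,96 ] 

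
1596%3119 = 1596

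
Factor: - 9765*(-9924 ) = 2^2*3^3*5^1*7^1 * 31^1*827^1 = 96907860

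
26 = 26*1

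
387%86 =43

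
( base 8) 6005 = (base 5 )44302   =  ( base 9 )4188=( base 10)3077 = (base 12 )1945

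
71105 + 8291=79396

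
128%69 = 59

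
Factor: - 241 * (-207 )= 3^2*23^1*241^1= 49887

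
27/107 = 27/107  =  0.25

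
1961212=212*9251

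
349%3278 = 349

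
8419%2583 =670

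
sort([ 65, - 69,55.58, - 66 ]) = [ - 69 ,-66 , 55.58, 65 ]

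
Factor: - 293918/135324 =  - 2^( - 1)*3^( - 3) *7^( - 1) * 821^1 = -821/378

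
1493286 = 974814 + 518472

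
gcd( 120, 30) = 30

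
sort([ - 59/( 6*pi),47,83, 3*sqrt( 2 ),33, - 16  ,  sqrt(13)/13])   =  [  -  16, - 59/ (6*pi ),sqrt( 13)/13,3*sqrt(2 ), 33,47,83 ]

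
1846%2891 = 1846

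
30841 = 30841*1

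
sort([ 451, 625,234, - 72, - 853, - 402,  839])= [ - 853, - 402,  -  72,234,451,  625 , 839 ]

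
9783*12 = 117396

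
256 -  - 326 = 582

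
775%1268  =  775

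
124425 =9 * 13825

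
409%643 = 409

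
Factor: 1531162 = 2^1*765581^1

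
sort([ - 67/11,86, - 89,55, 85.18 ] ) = [ - 89, - 67/11,  55,85.18,86]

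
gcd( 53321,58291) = 71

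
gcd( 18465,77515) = 5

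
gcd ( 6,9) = 3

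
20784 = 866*24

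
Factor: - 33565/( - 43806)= 2^( - 1)*3^( - 1 )*5^1*137^1*149^( - 1 ) =685/894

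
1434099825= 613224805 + 820875020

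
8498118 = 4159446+4338672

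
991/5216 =991/5216 = 0.19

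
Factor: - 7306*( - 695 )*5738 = 29135670460 = 2^2*5^1*13^1*19^1 * 139^1*151^1*281^1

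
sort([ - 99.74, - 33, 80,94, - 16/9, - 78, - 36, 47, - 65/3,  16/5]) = [ - 99.74, - 78, - 36,-33,  -  65/3, - 16/9,16/5 , 47,80, 94]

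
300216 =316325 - 16109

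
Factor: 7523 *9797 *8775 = 646742342025 = 3^3* 5^2 * 13^1 * 97^1*101^1*7523^1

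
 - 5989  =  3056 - 9045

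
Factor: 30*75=2250 = 2^1*3^2 *5^3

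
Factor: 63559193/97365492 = 2^(-2)* 3^( - 2 )*7^( - 1)*386371^(-1 )*63559193^1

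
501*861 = 431361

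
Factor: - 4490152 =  - 2^3 * 23^2*1061^1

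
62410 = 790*79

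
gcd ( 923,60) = 1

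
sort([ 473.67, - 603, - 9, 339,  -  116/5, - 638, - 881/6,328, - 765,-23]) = [ - 765,  -  638,-603,  -  881/6, - 116/5, - 23, - 9,328,339, 473.67] 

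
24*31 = 744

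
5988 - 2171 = 3817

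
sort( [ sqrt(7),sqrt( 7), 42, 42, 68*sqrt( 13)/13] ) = [sqrt( 7),sqrt( 7 ), 68*sqrt(13) /13 , 42,  42]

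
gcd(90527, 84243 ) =1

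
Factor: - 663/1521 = -3^( - 1 )*13^(  -  1)*17^1=- 17/39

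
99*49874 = 4937526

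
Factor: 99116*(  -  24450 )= - 2423386200 = -  2^3*3^1*5^2*71^1 * 163^1*349^1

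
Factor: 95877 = 3^3  *  53^1 * 67^1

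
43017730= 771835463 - 728817733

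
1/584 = 1/584 = 0.00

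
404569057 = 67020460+337548597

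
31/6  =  5 + 1/6 = 5.17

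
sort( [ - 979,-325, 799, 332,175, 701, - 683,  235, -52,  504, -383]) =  [ - 979, -683, -383  , - 325,  -  52,  175,235, 332,504, 701, 799]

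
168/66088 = 21/8261= 0.00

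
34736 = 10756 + 23980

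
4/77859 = 4/77859 =0.00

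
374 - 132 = 242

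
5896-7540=  -  1644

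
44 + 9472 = 9516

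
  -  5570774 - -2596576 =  - 2974198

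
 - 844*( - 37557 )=31698108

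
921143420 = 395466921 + 525676499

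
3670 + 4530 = 8200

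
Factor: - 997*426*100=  - 2^3 * 3^1*5^2 * 71^1*997^1 = - 42472200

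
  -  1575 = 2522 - 4097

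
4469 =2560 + 1909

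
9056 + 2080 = 11136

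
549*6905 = 3790845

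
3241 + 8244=11485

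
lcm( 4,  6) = 12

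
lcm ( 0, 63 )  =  0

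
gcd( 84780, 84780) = 84780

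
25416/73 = 348 + 12/73 = 348.16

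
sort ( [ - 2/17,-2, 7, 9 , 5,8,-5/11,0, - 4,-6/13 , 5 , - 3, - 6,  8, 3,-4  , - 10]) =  [  -  10,-6, - 4, - 4, - 3,-2, - 6/13, - 5/11, - 2/17,0, 3,  5,5,7, 8, 8, 9] 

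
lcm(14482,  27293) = 709618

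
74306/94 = 37153/47 = 790.49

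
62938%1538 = 1418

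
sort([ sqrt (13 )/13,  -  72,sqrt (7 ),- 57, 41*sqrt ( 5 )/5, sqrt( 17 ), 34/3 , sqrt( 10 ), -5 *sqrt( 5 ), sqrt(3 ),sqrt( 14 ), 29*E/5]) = [ - 72, - 57,-5*sqrt( 5), sqrt( 13 )/13, sqrt( 3) , sqrt( 7), sqrt(10 ), sqrt( 14), sqrt( 17),34/3,  29 *E/5, 41*sqrt( 5)/5]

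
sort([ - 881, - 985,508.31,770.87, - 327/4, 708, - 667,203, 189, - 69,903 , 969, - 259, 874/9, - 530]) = [-985, - 881, - 667, - 530, - 259, - 327/4, - 69,874/9,189,203,508.31,708,770.87, 903,969]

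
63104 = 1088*58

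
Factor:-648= -2^3 * 3^4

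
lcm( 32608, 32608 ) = 32608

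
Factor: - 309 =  - 3^1*103^1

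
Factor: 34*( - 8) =-2^4*17^1 =-272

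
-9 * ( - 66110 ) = 594990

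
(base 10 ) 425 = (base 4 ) 12221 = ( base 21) k5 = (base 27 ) FK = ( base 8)651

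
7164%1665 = 504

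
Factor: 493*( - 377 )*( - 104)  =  19329544 = 2^3*13^2 *17^1*29^2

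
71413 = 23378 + 48035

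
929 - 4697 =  - 3768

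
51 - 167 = -116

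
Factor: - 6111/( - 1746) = 7/2 = 2^( - 1 )*7^1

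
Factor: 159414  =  2^1*3^1*163^2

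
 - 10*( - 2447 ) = 24470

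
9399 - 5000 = 4399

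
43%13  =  4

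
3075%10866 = 3075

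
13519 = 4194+9325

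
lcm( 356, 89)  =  356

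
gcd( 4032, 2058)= 42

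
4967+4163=9130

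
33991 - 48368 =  - 14377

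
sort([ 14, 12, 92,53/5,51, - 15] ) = [ - 15 , 53/5, 12, 14,51, 92]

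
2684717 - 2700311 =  - 15594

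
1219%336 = 211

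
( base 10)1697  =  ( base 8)3241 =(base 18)545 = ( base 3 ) 2022212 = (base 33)1ie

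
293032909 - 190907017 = 102125892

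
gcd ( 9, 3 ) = 3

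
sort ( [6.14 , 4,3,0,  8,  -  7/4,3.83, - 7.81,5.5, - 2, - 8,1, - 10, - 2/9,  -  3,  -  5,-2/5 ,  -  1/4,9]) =[  -  10,  -  8, - 7.81, - 5, - 3,- 2,  -  7/4, - 2/5,  -  1/4, - 2/9, 0, 1,3,  3.83,4, 5.5,6.14,8,9] 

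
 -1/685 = - 1 + 684/685 =- 0.00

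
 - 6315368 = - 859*7352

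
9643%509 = 481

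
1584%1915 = 1584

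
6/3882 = 1/647 = 0.00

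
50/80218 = 25/40109 = 0.00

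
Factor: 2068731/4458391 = 3^2*7^1*137^(-1)*4649^( - 1)*4691^1=295533/636913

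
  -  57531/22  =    -  57531/22= -2615.05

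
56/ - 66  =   - 1+5/33 = - 0.85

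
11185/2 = 11185/2  =  5592.50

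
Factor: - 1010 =  -  2^1*5^1*101^1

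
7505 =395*19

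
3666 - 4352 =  - 686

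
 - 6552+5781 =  - 771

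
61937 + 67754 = 129691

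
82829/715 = 82829/715 = 115.84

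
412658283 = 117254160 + 295404123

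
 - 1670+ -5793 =-7463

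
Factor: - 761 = - 761^1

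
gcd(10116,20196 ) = 36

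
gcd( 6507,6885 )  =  27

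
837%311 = 215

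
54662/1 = 54662 = 54662.00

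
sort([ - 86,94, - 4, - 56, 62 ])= [ - 86, - 56,-4, 62,  94]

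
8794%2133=262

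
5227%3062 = 2165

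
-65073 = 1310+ - 66383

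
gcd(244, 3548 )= 4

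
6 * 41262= 247572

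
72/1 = 72 = 72.00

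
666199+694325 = 1360524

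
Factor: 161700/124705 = 2^2*3^1* 5^1*11^1*509^( - 1) =660/509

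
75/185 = 15/37 = 0.41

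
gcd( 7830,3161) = 29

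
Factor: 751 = 751^1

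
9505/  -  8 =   -  9505/8 = -1188.12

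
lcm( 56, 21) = 168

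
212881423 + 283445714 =496327137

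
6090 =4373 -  - 1717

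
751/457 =751/457 = 1.64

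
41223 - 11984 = 29239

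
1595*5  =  7975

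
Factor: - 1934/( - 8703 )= 2^1*3^(- 2 )  =  2/9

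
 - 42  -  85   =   - 127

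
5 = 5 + 0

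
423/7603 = 423/7603 =0.06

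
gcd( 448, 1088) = 64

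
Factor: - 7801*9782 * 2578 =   -  196725586796 = - 2^2*29^1*67^1*73^1*269^1*1289^1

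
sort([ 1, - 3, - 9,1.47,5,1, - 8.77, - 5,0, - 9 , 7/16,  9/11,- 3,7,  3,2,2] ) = [ - 9, -9,- 8.77, - 5 ,  -  3, - 3,0,7/16, 9/11,1, 1 , 1.47,2,2,  3, 5,7 ]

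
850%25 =0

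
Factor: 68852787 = 3^1*22950929^1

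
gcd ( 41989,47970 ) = 1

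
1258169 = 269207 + 988962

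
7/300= 7/300= 0.02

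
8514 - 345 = 8169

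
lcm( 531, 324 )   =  19116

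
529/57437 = 529/57437 = 0.01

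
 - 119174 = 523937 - 643111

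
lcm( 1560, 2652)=26520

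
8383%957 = 727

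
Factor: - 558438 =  - 2^1*3^1*163^1*571^1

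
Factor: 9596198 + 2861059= 12457257 = 3^1*31^1 * 133949^1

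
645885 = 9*71765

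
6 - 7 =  - 1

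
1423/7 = 1423/7 =203.29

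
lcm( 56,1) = 56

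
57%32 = 25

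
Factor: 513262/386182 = 727/547= 547^( - 1 )*727^1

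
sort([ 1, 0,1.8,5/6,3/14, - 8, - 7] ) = [ -8, - 7,0, 3/14, 5/6, 1, 1.8]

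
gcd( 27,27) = 27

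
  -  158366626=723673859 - 882040485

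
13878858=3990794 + 9888064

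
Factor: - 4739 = -7^1  *677^1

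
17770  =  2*8885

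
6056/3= 6056/3= 2018.67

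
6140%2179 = 1782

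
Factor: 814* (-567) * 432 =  - 2^5*3^7*7^1* 11^1 * 37^1 = - 199384416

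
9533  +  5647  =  15180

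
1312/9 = 1312/9 = 145.78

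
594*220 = 130680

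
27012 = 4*6753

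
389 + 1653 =2042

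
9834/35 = 280 + 34/35 =280.97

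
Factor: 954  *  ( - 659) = - 2^1*3^2*53^1*659^1 = - 628686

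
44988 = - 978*( - 46 ) 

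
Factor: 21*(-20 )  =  -420 = -2^2 *3^1*5^1 * 7^1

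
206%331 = 206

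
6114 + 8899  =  15013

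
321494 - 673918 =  - 352424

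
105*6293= 660765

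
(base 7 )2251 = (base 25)17k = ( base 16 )334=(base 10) 820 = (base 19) 253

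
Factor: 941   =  941^1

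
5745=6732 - 987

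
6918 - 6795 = 123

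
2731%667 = 63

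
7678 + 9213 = 16891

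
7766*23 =178618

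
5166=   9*574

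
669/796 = 669/796 =0.84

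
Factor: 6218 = 2^1*3109^1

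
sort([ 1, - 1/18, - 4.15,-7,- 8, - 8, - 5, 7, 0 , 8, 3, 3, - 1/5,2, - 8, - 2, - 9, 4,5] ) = [ - 9,-8, - 8, -8, - 7,-5, - 4.15, - 2, - 1/5,  -  1/18, 0,  1, 2,3, 3, 4, 5,7,  8 ]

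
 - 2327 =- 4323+1996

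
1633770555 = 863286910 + 770483645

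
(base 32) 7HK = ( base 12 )4584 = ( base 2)1111000110100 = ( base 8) 17064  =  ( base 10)7732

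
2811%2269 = 542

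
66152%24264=17624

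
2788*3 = 8364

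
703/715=703/715 = 0.98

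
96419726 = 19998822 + 76420904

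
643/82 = 7 + 69/82 = 7.84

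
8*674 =5392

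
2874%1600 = 1274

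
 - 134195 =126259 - 260454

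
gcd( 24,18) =6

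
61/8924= 61/8924 = 0.01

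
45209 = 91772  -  46563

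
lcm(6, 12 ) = 12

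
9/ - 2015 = - 9/2015 = - 0.00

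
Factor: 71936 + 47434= 119370 = 2^1*3^1 * 5^1*23^1*173^1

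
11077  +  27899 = 38976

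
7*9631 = 67417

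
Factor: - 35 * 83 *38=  - 110390 =- 2^1*5^1*  7^1 * 19^1*83^1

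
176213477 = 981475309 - 805261832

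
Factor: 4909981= 4909981^1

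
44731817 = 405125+44326692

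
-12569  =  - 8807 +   -  3762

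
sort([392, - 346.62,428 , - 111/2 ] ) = [ - 346.62,  -  111/2,392,428]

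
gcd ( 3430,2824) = 2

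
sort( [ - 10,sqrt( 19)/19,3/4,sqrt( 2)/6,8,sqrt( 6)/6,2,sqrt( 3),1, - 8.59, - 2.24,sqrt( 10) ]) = [ - 10, - 8.59, - 2.24,sqrt( 19)/19,sqrt( 2)/6 , sqrt( 6 )/6,3/4,  1,sqrt( 3) , 2,sqrt( 10 ),  8 ] 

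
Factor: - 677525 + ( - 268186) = -3^2*13^1*59^1 * 137^1 = - 945711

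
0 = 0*16295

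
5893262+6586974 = 12480236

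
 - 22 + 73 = 51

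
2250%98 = 94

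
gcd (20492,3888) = 4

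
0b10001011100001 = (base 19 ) 15DI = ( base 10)8929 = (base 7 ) 35014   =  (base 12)5201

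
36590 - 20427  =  16163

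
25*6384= 159600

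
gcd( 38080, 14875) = 595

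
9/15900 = 3/5300  =  0.00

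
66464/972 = 16616/243 = 68.38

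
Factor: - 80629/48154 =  - 2^( - 1 )*24077^( - 1 )*80629^1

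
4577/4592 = 4577/4592=   1.00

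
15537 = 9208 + 6329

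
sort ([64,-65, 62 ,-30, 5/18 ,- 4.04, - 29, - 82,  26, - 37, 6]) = [- 82, - 65,-37, - 30, - 29,  -  4.04, 5/18, 6, 26, 62, 64 ]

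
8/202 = 4/101 =0.04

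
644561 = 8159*79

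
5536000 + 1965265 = 7501265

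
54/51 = 1 + 1/17= 1.06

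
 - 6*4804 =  - 28824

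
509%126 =5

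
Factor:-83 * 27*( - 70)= 156870 = 2^1*3^3*5^1*7^1*83^1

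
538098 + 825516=1363614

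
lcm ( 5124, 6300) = 384300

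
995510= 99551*10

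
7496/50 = 149 + 23/25 = 149.92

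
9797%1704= 1277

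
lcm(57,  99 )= 1881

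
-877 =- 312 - 565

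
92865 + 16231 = 109096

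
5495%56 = 7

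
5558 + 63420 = 68978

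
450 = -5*(  -  90) 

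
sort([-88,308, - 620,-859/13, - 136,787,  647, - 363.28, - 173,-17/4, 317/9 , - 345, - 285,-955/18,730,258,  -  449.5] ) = [-620,-449.5, - 363.28, - 345, - 285, - 173,- 136,  -  88, - 859/13,  -  955/18, -17/4,317/9 , 258,308,  647,730, 787]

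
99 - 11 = 88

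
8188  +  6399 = 14587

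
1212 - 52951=- 51739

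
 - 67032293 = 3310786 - 70343079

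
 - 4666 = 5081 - 9747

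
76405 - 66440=9965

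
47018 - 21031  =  25987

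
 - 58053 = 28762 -86815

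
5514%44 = 14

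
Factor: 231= 3^1*7^1*11^1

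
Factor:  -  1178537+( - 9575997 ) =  - 2^1*7^1*29^1*26489^1 = - 10754534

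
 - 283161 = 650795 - 933956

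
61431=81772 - 20341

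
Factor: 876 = 2^2 * 3^1*73^1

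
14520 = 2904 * 5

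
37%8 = 5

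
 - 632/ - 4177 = 632/4177  =  0.15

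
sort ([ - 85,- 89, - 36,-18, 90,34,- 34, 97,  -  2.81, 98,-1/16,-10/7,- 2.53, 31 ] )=[ - 89,-85, - 36, - 34 ,  -  18,-2.81 ,-2.53  ,-10/7,-1/16,31 , 34, 90,  97,  98]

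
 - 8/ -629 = 8/629 = 0.01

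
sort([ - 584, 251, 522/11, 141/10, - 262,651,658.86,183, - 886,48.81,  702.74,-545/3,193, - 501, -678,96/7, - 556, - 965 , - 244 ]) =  [ - 965,  -  886, - 678, - 584, - 556, - 501, - 262, - 244, - 545/3, 96/7,141/10,522/11 , 48.81, 183,193,251,651 , 658.86, 702.74] 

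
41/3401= 41/3401 = 0.01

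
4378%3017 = 1361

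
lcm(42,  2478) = 2478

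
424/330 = 212/165 = 1.28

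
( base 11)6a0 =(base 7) 2303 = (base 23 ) 1D8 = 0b1101000100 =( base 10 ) 836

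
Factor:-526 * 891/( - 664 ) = 234333/332=2^(  -  2)*  3^4* 11^1 * 83^( - 1)*263^1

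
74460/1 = 74460=   74460.00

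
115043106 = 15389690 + 99653416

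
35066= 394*89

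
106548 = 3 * 35516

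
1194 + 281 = 1475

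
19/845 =19/845 = 0.02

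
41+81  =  122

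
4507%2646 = 1861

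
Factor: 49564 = 2^2*12391^1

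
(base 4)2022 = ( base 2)10001010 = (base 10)138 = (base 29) 4m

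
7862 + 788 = 8650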